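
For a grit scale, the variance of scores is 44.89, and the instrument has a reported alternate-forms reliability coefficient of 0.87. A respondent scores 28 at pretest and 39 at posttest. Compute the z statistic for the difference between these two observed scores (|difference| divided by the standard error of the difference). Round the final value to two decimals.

SD = √44.89 ≃ 6.7000
SEM = 6.7000 · √(1 − 0.8700) = 6.7000 · √0.1300 ≃ 6.7000 · 0.3606 ≃ 2.4157
SE_diff = √2 · SEM ≃ 3.4163
z = |28 − 39| / 3.4163 = 11 / 3.4163 ≃ 3.2198

3.22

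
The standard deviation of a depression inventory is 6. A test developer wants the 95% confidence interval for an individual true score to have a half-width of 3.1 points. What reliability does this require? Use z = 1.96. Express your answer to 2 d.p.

SEM needed = half-width / z = 3.1/1.96 ≈ 1.5816
r = 1 − (1.5816/6)² ≈ 1 − 0.0695 ≈ 0.9305

0.93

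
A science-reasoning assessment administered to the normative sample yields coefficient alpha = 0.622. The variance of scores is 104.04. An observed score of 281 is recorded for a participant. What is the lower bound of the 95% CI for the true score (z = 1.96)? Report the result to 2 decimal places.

268.71

SD = √104.04 = 10.2000
SEM = 10.2000 · √(1 − 0.6220) = 10.2000 · √0.3780 ≃ 10.2000 · 0.6148 ≃ 6.2711
Half-width = 1.96·6.2711 ≃ 12.2914
Lower bound: 281 − 12.2914 = 268.7086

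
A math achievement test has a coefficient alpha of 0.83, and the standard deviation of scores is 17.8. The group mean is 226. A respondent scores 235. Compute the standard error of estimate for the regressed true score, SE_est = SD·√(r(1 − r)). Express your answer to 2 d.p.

SE_est = SD * √(r(1 − r)) = 17.800 * √0.141 ≈ 17.800 * 0.376 ≈ 6.686

6.69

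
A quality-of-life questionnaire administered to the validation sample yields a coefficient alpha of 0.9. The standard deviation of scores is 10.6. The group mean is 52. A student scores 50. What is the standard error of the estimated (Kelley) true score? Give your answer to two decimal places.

SE_est = 10.600*√(0.900*0.100) ≈ 3.180

3.18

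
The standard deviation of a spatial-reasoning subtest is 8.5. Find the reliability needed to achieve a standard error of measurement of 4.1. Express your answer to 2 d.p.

r = 1 − (SEM / SD)² = 1 − (4.100 / 8.5)² ≈ 1 − 0.233 ≈ 0.767

0.77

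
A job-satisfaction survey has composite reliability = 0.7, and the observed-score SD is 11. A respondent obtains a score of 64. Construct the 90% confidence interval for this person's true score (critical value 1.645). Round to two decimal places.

SEM = 11.0000 · √(1 − 0.7000) = 11.0000 · √0.3000 ≃ 11.0000 · 0.5477 ≃ 6.0249
1.645 · SEM ≃ 9.9110
90% CI: 64 ± 9.9110 = [54.0890, 73.9110]

[54.09, 73.91]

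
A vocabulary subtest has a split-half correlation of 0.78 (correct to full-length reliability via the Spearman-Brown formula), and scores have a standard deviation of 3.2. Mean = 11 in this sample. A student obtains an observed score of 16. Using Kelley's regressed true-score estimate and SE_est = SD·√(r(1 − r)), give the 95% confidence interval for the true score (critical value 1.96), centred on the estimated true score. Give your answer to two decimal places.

[13.32, 17.45]

Spearman-Brown: r = 2(0.78) / (1 + 0.78) = 1.5600 / 1.7800 ≈ 0.8764
T̂ = 0.8764(16) + 0.1236(11) ≈ 15.3820
SE_est = 3.2000·√[r(1 − r)] ≈ 1.0532
95% CI: 15.3820 ± 2.0642 ≈ (13.3178, 17.4463)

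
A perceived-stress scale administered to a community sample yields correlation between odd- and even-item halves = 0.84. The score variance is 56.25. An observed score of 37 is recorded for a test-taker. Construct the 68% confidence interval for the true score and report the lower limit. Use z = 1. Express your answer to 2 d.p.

σ = 56.25^(1/2) = 7.5000
r_full = 2·0.84 / (1 + 0.84) ≈ 0.9130
SEM = 7.5000 × √(1 − 0.9130) = 7.5000 × √0.0870 ≈ 7.5000 × 0.2949 ≈ 2.2116
1 × SEM ≈ 2.2116
Lower bound: 37 − 2.2116 = 34.7884

34.79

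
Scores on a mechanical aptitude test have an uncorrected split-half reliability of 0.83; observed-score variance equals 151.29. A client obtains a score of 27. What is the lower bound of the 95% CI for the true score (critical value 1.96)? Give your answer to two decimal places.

SD = √151.29 ≈ 12.3000
r_full = 2·0.83 / (1 + 0.83) ≈ 0.9071
SEM = 12.3000 × √(1 − 0.9071) = 12.3000 × √0.0929 ≈ 12.3000 × 0.3048 ≈ 3.7489
1.96 × SEM ≈ 7.3478
Lower limit = 27 − 7.3478 ≈ 19.6522

19.65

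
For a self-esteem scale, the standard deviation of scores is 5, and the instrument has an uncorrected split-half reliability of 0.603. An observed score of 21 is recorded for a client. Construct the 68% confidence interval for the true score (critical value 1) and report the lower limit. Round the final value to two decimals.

Full-length reliability (Spearman-Brown) = 2(0.603)/(1+0.603) ≈ 0.7523
SEM = 5.0000 * √(1 − 0.7523) = 5.0000 * √0.2477 ≈ 5.0000 * 0.4977 ≈ 2.4883
1 * SEM ≈ 2.4883
Lower bound: 21 − 2.4883 = 18.5117

18.51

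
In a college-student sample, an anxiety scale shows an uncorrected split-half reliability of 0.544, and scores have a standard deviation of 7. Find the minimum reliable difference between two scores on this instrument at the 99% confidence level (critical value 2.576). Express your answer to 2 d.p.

13.86

Spearman-Brown: r = 2(0.544) / (1 + 0.544) = 1.088 / 1.544 ≃ 0.705
The standard error of measurement is 7.000×√(1 − 0.705) ≃ 7.000×0.543 ≃ 3.804.
SE_diff = SEM × √2 ≃ 3.804 × 1.414 ≃ 5.380
Minimum reliable difference = 2.576 × SE_diff ≃ 2.576 × 5.380 ≃ 13.859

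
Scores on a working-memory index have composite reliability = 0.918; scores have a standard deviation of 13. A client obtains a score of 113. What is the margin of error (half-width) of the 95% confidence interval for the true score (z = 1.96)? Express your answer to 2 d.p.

SEM = 13.000 · √(1 − 0.918) = 13.000 · √0.082 ≈ 13.000 · 0.286 ≈ 3.723
1.96 · SEM ≈ 7.296

7.30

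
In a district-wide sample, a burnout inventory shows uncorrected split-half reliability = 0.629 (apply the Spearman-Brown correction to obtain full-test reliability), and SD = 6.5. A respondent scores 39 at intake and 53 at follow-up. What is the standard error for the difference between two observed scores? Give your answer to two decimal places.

4.39

Spearman-Brown: r = 2(0.629) / (1 + 0.629) = 1.258 / 1.629 ≈ 0.772
SEM = 6.500 * √(1 − 0.772) = 6.500 * √0.228 ≈ 6.500 * 0.477 ≈ 3.102
SE_diff = SEM * √2 ≈ 3.102 * 1.414 ≈ 4.387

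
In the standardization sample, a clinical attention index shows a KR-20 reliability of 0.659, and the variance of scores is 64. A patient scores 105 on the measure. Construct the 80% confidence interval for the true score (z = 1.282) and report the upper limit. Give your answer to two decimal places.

110.99

SD = √64 = 8.000
SEM = 8.000 · √(1 − 0.659) = 8.000 · √0.341 ≈ 8.000 · 0.584 ≈ 4.672
Margin = 1.282 · 4.672 ≈ 5.989
Upper limit = 105 + 5.989 ≈ 110.989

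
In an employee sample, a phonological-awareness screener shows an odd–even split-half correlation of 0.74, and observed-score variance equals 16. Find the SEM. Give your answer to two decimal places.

1.55

σ = 16^(1/2) = 4.000
Full-length reliability (Spearman-Brown) = 2(0.74)/(1+0.74) ≈ 0.851
SEM = 4.000 · √(1 − 0.851) = 4.000 · √0.149 ≈ 4.000 · 0.387 ≈ 1.546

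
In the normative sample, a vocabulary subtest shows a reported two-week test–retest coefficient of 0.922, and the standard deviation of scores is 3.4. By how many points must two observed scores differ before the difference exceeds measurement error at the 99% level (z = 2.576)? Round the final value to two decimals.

3.46

SEM = 3.40000 * √(1 − 0.92200) = 3.40000 * √0.07800 ≈ 3.40000 * 0.27928 ≈ 0.94957
Standard error of the difference = 0.94957·√2 ≈ 1.34289
Minimum reliable difference = 2.576 * SE_diff ≈ 2.576 * 1.34289 ≈ 3.45929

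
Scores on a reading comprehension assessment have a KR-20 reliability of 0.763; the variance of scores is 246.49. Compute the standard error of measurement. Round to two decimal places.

σ = 246.49^(1/2) = 15.7000
SEM = 15.7000 · √(1 − 0.7630) = 15.7000 · √0.2370 ≈ 15.7000 · 0.4868 ≈ 7.6432

7.64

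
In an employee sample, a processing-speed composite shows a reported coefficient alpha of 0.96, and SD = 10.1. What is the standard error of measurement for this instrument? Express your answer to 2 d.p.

2.02

SEM = 10.10000 · √(1 − 0.96000) = 10.10000 · √0.04000 ≈ 10.10000 · 0.20000 ≈ 2.02000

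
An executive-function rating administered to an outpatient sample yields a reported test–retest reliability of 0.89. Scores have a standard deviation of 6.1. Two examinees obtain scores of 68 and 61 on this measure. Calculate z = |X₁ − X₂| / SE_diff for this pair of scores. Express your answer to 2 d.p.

SEM = 6.1000*√(1 − 0.8900) ≈ 2.0231
SE_diff = SEM * √2 ≈ 2.0231 * 1.4142 ≈ 2.8612
z = 7 / 2.8612 ≈ 2.4466

2.45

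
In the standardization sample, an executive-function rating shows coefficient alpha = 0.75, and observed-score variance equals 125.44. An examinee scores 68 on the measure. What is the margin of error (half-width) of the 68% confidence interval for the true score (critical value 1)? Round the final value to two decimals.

SD = √125.44 = 11.20000
SEM = 11.20000·√(1 − 0.75000) ≃ 5.60000
Half-width = 1·5.60000 ≃ 5.60000

5.60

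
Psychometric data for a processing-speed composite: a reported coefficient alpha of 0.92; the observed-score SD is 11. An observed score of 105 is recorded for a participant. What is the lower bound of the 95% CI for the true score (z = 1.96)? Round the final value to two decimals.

98.90

SEM = 11.000×√(1 − 0.920) ≈ 3.111
1.96 × SEM ≈ 6.098
Lower limit = 105 − 6.098 ≈ 98.902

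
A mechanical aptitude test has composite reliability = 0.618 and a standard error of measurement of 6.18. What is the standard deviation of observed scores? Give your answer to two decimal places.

SD = SEM / √(1 − r) = 6.18 / √0.382 ≈ 6.18 / 0.618 ≈ 9.999

10.00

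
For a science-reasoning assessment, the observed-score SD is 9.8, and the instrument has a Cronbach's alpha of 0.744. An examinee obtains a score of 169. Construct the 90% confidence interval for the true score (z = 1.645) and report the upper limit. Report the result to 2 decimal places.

SEM = 9.8000 * √(1 − 0.7440) = 9.8000 * √0.2560 ≈ 9.8000 * 0.5060 ≈ 4.9585
1.645 * SEM ≈ 8.1567
Upper bound: 169 + 8.1567 = 177.1567

177.16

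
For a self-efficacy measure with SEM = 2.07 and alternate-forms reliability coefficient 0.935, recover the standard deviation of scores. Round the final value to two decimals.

8.12

σ = SEM·(1 − r)^(−1/2) ≈ 2.07·3.92232 ≈ 8.11921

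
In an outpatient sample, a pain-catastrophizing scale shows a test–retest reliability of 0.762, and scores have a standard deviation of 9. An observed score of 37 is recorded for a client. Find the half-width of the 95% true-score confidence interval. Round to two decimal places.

8.61

SEM = 9.0000·√(1 − 0.7620) ≃ 4.3907
1.96 · SEM ≃ 8.6057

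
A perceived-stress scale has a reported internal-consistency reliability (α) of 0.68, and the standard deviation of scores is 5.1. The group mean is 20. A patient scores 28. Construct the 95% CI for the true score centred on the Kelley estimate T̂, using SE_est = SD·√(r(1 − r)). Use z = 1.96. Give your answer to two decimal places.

[20.78, 30.10]

T̂ = 0.6800(28) + 0.3200(20) ≈ 25.4400
SE_est = SD * √(r(1 − r)) = 5.1000 * √0.2176 ≈ 5.1000 * 0.4665 ≈ 2.3790
CI = 25.4400 ± 1.96 * 2.3790 → [20.7771, 30.1029]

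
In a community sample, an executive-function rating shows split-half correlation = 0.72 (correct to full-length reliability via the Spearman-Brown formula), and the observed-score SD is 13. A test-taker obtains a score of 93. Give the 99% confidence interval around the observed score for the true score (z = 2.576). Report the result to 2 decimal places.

[79.49, 106.51]

Full-length reliability (Spearman-Brown) = 2(0.72)/(1+0.72) ≈ 0.837
SEM = 13.000*√(1 − 0.837) ≈ 5.245
Half-width = 2.576*5.245 ≈ 13.512
Interval: (79.488, 106.512)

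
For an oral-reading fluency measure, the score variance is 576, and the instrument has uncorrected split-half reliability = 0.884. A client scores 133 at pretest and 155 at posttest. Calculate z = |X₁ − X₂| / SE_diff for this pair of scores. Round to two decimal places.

SD = √576 = 24.00000
r_full = 2·0.884 / (1 + 0.884) ≈ 0.93843
SEM = 24.00000 × √(1 − 0.93843) = 24.00000 × √0.06157 ≈ 24.00000 × 0.24814 ≈ 5.95525
SE_diff = SEM × √2 ≈ 5.95525 × 1.41421 ≈ 8.42199
z = 22 / 8.42199 ≈ 2.61221

2.61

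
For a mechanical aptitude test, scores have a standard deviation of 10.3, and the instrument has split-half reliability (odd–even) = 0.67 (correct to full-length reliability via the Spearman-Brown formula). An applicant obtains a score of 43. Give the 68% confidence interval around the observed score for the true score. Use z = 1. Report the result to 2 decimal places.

[38.42, 47.58]

Full-length reliability (Spearman-Brown) = 2(0.67)/(1+0.67) ≃ 0.802
SEM = 10.300 · √(1 − 0.802) = 10.300 · √0.198 ≃ 10.300 · 0.445 ≃ 4.579
1 · SEM ≃ 4.579
CI = 43 ± 4.579 → [38.421, 47.579]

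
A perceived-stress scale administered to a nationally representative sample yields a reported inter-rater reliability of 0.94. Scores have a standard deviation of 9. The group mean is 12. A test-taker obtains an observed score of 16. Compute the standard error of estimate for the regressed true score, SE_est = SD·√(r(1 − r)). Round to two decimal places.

2.14

SE_est = 9.000*√(0.940*0.060) ≈ 2.137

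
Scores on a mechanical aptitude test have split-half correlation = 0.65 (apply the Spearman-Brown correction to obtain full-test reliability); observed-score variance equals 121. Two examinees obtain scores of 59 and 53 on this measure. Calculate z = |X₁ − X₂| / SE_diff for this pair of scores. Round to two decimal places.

0.84

SD = √121 = 11.00000
Full-length reliability (Spearman-Brown) = 2(0.65)/(1+0.65) ≃ 0.78788
SEM = 11.00000 · √(1 − 0.78788) = 11.00000 · √0.21212 ≃ 11.00000 · 0.46057 ≃ 5.06623
SE_diff = √2 · SEM ≃ 7.16473
z = 6 / 7.16473 ≃ 0.83744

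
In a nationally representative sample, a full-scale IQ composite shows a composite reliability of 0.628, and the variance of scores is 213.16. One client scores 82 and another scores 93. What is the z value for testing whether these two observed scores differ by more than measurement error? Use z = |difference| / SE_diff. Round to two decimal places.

0.87

SD = √213.16 ≈ 14.60000
SEM = 14.60000 × √(1 − 0.62800) = 14.60000 × √0.37200 ≈ 14.60000 × 0.60992 ≈ 8.90480
Standard error of the difference = 8.90480·√2 ≈ 12.59329
z = |82 − 93| / 12.59329 = 11 / 12.59329 ≈ 0.87348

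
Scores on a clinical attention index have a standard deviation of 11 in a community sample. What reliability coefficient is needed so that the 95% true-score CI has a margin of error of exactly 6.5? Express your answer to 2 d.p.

0.91

Required SEM = 6.5 / 1.96 ≈ 3.316
r = 1 − (SEM / SD)² = 1 − (3.316 / 11)² ≈ 1 − 0.091 ≈ 0.909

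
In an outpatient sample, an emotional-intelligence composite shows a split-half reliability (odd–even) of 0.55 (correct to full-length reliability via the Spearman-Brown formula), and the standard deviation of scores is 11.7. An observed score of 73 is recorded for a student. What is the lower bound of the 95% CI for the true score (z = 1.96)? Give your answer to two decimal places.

60.64

Full-length reliability (Spearman-Brown) = 2(0.55)/(1+0.55) ≃ 0.710
The standard error of measurement is 11.700*√(1 − 0.710) ≃ 11.700*0.539 ≃ 6.304.
1.96 * SEM ≃ 12.356
Lower limit = 73 − 12.356 ≃ 60.644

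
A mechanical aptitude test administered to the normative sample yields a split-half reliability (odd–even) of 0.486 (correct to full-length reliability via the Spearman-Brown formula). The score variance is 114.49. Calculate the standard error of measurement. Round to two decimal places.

6.29

SD = √114.49 = 10.700
Spearman-Brown: r = 2(0.486) / (1 + 0.486) = 0.972 / 1.486 ≈ 0.654
SEM = 10.700·√(1 − 0.654) ≈ 6.293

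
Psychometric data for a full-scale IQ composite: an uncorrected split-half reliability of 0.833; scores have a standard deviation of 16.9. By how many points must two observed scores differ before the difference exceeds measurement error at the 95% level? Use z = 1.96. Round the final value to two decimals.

Full-length reliability (Spearman-Brown) = 2(0.833)/(1+0.833) ≈ 0.909
SEM = 16.900*√(1 − 0.909) ≈ 5.101
SE_diff = SEM * √2 ≈ 5.101 * 1.414 ≈ 7.214
Smallest detectable difference = 1.96*7.214 ≈ 14.140

14.14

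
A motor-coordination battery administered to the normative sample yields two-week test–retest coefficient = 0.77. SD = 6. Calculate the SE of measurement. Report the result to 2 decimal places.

SEM = 6.000·√(1 − 0.770) ≃ 2.877

2.88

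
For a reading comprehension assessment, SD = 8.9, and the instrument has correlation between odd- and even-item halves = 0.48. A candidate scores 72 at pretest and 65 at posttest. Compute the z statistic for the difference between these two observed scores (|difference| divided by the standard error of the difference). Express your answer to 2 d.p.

Spearman-Brown: r = 2(0.48) / (1 + 0.48) = 0.96000 / 1.48000 ≃ 0.64865
SEM = 8.90000 · √(1 − 0.64865) = 8.90000 · √0.35135 ≃ 8.90000 · 0.59275 ≃ 5.27547
SE_diff = SEM · √2 ≃ 5.27547 · 1.41421 ≃ 7.46064
z = 7 / 7.46064 ≃ 0.93826

0.94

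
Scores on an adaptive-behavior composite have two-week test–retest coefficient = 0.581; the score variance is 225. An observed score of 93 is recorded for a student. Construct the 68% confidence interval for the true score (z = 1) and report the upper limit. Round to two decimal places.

102.71

SD = √225 = 15.00000
SEM = 15.00000 · √(1 − 0.58100) = 15.00000 · √0.41900 ≈ 15.00000 · 0.64730 ≈ 9.70953
1 · SEM ≈ 9.70953
Upper limit = 93 + 9.70953 ≈ 102.70953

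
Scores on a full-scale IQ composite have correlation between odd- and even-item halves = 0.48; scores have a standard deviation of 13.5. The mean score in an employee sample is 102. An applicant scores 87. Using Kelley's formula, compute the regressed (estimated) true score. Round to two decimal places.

92.27

Full-length reliability (Spearman-Brown) = 2(0.48)/(1+0.48) ≈ 0.64865
T̂ = r·X + (1 − r)·M = 0.64865·87 + 0.35135·102 ≈ 56.43243 + 35.83784 ≈ 92.27027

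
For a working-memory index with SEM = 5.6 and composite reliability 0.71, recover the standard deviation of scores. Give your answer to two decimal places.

SD = SEM / √(1 − r) = 5.6 / √0.2900 ≈ 5.6 / 0.5385 ≈ 10.3989

10.40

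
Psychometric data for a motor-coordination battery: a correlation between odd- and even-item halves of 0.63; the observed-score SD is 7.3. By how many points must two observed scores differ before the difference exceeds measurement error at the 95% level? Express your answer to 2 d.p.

9.64

r_full = 2·0.63 / (1 + 0.63) ≈ 0.773
The standard error of measurement is 7.300×√(1 − 0.773) ≈ 7.300×0.476 ≈ 3.478.
SE_diff = √2 × SEM ≈ 4.919
Minimum reliable difference = 1.96 × SE_diff ≈ 1.96 × 4.919 ≈ 9.641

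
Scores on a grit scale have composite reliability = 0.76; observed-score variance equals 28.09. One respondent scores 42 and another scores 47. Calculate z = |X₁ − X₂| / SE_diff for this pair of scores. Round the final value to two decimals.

1.36

σ = 28.09^(1/2) = 5.3000
SEM = 5.3000 × √(1 − 0.7600) = 5.3000 × √0.2400 ≈ 5.3000 × 0.4899 ≈ 2.5965
Standard error of the difference = 2.5965·√2 ≈ 3.6719
z = |42 − 47| / 3.6719 = 5 / 3.6719 ≈ 1.3617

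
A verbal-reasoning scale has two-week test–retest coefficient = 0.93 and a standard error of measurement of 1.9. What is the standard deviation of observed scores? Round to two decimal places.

σ = SEM·(1 − r)^(−1/2) ≃ 1.9·3.7796 ≃ 7.1813

7.18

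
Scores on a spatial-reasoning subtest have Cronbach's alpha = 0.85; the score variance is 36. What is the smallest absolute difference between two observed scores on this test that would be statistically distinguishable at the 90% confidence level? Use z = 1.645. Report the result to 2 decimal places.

SD = √36 = 6.0000
The standard error of measurement is 6.0000×√(1 − 0.8500) ≃ 6.0000×0.3873 ≃ 2.3238.
SE_diff = √2 × SEM ≃ 3.2863
Smallest detectable difference = 1.645×3.2863 ≃ 5.4060

5.41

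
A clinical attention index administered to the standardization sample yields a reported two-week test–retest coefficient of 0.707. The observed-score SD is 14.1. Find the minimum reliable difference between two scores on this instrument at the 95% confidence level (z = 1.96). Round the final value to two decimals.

The standard error of measurement is 14.10000×√(1 − 0.70700) ≈ 14.10000×0.54129 ≈ 7.63226.
SE_diff = SEM × √2 ≈ 7.63226 × 1.41421 ≈ 10.79364
Minimum reliable difference = 1.96 × SE_diff ≈ 1.96 × 10.79364 ≈ 21.15553

21.16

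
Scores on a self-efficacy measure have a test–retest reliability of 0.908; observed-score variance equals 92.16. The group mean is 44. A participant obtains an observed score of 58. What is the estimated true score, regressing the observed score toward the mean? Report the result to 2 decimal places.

Estimated true score = 0.908·58 + (1 − 0.908)·44 ≈ 56.712

56.71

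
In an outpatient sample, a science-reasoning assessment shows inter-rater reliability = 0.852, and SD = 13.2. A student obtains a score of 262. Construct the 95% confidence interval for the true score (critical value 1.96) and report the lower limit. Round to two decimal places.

The standard error of measurement is 13.200×√(1 − 0.852) ≈ 13.200×0.385 ≈ 5.078.
Margin = 1.96 × 5.078 ≈ 9.953
Lower bound: 262 − 9.953 = 252.047

252.05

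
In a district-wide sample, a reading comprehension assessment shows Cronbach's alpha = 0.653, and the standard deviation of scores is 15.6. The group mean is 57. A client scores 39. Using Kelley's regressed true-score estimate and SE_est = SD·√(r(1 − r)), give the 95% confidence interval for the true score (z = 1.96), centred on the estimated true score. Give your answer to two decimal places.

[30.69, 59.80]

T̂ = r·X + (1 − r)·M = 0.65300*39 + 0.34700*57 = 25.46700 + 19.77900 ≈ 45.24600
SE_est = SD * √(r(1 − r)) = 15.60000 * √0.22659 ≈ 15.60000 * 0.47602 ≈ 7.42585
CI = 45.24600 ± 1.96 * 7.42585 → [30.69134, 59.80066]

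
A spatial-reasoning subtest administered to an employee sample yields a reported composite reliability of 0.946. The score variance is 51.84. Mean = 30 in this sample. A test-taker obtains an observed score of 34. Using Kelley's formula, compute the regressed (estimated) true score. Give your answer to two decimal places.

33.78

T̂ = r·X + (1 − r)·M = 0.946·34 + 0.054·30 = 32.164 + 1.620 ≈ 33.784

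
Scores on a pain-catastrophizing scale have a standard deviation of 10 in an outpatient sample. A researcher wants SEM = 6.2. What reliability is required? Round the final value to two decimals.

0.62

r = 1 − (SEM / SD)² = 1 − (6.200 / 10)² ≈ 1 − 0.384 ≈ 0.616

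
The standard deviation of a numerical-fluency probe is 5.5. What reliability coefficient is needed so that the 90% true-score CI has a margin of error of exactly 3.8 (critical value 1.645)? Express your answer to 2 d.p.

0.82

SEM needed = half-width / z = 3.8/1.645 ≃ 2.31003
Required reliability = 1 − (SEM/SD)² = 1 − 0.17640 ≃ 0.82360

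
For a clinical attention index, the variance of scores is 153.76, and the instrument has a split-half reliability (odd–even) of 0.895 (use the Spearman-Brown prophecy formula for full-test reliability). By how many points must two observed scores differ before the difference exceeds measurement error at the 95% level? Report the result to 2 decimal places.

σ = 153.76^(1/2) = 12.400
Spearman-Brown: r = 2(0.895) / (1 + 0.895) = 1.790 / 1.895 ≈ 0.945
SEM = 12.400 × √(1 − 0.945) = 12.400 × √0.055 ≈ 12.400 × 0.235 ≈ 2.919
SE_diff = √2 × SEM ≈ 4.128
Smallest detectable difference = 1.96×4.128 ≈ 8.091

8.09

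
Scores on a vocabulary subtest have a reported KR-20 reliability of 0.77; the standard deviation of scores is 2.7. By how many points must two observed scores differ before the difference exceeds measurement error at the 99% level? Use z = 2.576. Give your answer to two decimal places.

4.72

SEM = 2.7000 * √(1 − 0.7700) = 2.7000 * √0.2300 ≃ 2.7000 * 0.4796 ≃ 1.2949
SE_diff = SEM * √2 ≃ 1.2949 * 1.4142 ≃ 1.8312
Minimum reliable difference = 2.576 * SE_diff ≃ 2.576 * 1.8312 ≃ 4.7172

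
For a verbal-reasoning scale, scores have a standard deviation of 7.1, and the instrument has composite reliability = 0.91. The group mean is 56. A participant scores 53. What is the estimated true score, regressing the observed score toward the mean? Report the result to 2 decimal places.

53.27

Estimated true score = 0.9100·53 + (1 − 0.9100)·56 ≈ 53.2700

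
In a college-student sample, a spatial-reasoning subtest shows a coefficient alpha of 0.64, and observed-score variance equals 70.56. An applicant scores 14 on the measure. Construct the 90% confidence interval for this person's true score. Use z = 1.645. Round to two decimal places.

σ = 70.56^(1/2) = 8.4000
SEM = 8.4000*√(1 − 0.6400) ≈ 5.0400
Half-width = 1.645*5.0400 ≈ 8.2908
90% CI: 14 ± 8.2908 = [5.7092, 22.2908]

[5.71, 22.29]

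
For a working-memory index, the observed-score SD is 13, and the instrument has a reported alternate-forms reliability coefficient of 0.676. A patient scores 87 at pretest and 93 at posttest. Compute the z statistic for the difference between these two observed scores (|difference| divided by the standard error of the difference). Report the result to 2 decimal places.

SEM = 13.00000 * √(1 − 0.67600) = 13.00000 * √0.32400 ≈ 13.00000 * 0.56921 ≈ 7.39973
SE_diff = SEM * √2 ≈ 7.39973 * 1.41421 ≈ 10.46480
z = 6 / 10.46480 ≈ 0.57335

0.57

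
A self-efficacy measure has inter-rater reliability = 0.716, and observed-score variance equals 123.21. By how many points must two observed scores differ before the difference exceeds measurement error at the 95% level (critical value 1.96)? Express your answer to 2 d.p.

16.40

SD = √123.21 ≃ 11.1000
The standard error of measurement is 11.1000×√(1 − 0.7160) ≃ 11.1000×0.5329 ≃ 5.9154.
Standard error of the difference = 5.9154·√2 ≃ 8.3656
Smallest detectable difference = 1.96×8.3656 ≃ 16.3966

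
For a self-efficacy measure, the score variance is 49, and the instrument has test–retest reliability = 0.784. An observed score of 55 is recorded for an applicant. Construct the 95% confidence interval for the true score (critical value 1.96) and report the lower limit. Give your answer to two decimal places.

SD = √49 ≃ 7.000
The standard error of measurement is 7.000*√(1 − 0.784) ≃ 7.000*0.465 ≃ 3.253.
1.96 * SEM ≃ 6.376
Lower limit = 55 − 6.376 ≃ 48.624

48.62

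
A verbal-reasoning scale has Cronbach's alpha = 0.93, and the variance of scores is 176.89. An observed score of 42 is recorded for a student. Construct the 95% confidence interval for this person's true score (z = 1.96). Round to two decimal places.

SD = √176.89 ≈ 13.3000
SEM = 13.3000·√(1 − 0.9300) ≈ 3.5188
Half-width = 1.96·3.5188 ≈ 6.8969
CI = 42 ± 6.8969 → [35.1031, 48.8969]

[35.10, 48.90]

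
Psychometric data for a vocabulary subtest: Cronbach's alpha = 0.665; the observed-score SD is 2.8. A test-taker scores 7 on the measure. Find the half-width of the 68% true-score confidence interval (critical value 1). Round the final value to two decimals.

SEM = 2.80000×√(1 − 0.66500) ≃ 1.62062
Half-width = 1×1.62062 ≃ 1.62062

1.62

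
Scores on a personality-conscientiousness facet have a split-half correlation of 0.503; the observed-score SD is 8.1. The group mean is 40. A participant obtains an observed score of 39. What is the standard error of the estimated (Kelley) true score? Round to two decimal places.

3.81

Full-length reliability (Spearman-Brown) = 2(0.503)/(1+0.503) ≈ 0.669
SE_est = SD * √(r(1 − r)) = 8.100 * √0.221 ≈ 8.100 * 0.470 ≈ 3.811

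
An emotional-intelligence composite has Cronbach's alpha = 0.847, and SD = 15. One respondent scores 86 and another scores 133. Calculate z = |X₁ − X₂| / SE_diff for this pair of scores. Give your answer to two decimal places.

5.66

The standard error of measurement is 15.0000×√(1 − 0.8470) ≈ 15.0000×0.3912 ≈ 5.8673.
SE_diff = √2 × SEM ≈ 8.2976
z = |86 − 133| / 8.2976 = 47 / 8.2976 ≈ 5.6643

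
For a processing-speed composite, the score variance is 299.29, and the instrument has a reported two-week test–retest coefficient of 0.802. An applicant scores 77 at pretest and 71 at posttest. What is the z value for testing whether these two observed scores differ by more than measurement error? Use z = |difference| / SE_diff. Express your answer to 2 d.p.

σ = 299.29^(1/2) = 17.30000
SEM = 17.30000 × √(1 − 0.80200) = 17.30000 × √0.19800 ≈ 17.30000 × 0.44497 ≈ 7.69801
SE_diff = √2 × SEM ≈ 10.88664
z = 6 / 10.88664 ≈ 0.55113

0.55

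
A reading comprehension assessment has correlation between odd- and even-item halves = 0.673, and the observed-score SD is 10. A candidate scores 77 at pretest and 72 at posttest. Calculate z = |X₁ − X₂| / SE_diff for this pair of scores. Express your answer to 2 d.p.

Spearman-Brown: r = 2(0.673) / (1 + 0.673) = 1.34600 / 1.67300 ≈ 0.80454
The standard error of measurement is 10.00000*√(1 − 0.80454) ≈ 10.00000*0.44211 ≈ 4.42105.
Standard error of the difference = 4.42105·√2 ≈ 6.25232
z = |77 − 72| / 6.25232 = 5 / 6.25232 ≈ 0.79970

0.80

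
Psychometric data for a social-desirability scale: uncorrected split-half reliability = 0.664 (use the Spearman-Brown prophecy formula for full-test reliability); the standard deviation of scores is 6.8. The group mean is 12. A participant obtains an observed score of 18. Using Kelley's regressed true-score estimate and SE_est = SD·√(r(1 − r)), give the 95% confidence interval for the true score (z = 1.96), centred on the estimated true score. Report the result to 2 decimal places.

[11.44, 22.14]

r_full = 2·0.664 / (1 + 0.664) ≈ 0.7981
T̂ = 0.7981(18) + 0.2019(12) ≈ 16.7885
SE_est = 6.8000·√[r(1 − r)] ≈ 2.7298
CI = 16.7885 ± 1.96 · 2.7298 → [11.4381, 22.1388]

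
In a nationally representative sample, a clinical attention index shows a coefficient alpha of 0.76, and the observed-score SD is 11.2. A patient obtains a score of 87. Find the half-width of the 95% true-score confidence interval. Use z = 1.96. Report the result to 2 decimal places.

10.75

SEM = 11.200 · √(1 − 0.760) = 11.200 · √0.240 ≈ 11.200 · 0.490 ≈ 5.487
Half-width = 1.96·5.487 ≈ 10.754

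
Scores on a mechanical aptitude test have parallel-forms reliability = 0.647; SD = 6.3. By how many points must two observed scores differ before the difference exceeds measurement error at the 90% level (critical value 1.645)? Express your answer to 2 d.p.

The standard error of measurement is 6.3000×√(1 − 0.6470) ≈ 6.3000×0.5941 ≈ 3.7431.
Standard error of the difference = 3.7431·√2 ≈ 5.2935
Smallest detectable difference = 1.645×5.2935 ≈ 8.7078

8.71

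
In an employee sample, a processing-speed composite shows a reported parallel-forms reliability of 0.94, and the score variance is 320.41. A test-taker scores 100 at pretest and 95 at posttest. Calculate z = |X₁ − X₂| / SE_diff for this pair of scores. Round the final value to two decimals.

σ = 320.41^(1/2) = 17.900
SEM = 17.900 · √(1 − 0.940) = 17.900 · √0.060 ≈ 17.900 · 0.245 ≈ 4.385
Standard error of the difference = 4.385·√2 ≈ 6.201
z = |100 − 95| / 6.201 = 5 / 6.201 ≈ 0.806

0.81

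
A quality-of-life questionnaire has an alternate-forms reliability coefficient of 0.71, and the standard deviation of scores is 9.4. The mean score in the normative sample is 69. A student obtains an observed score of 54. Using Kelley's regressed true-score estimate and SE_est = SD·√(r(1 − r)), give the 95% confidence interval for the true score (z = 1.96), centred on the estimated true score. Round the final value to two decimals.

Estimated true score = 0.71000*54 + (1 − 0.71000)*69 ≃ 58.35000
SE_est = 9.40000·√[r(1 − r)] ≃ 4.26536
CI = 58.35000 ± 1.96 * 4.26536 → [49.98989, 66.71011]

[49.99, 66.71]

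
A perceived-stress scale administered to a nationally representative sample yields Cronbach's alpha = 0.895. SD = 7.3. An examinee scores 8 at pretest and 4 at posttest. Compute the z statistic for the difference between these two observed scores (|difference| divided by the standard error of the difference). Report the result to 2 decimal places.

1.20

The standard error of measurement is 7.300×√(1 − 0.895) ≃ 7.300×0.324 ≃ 2.365.
Standard error of the difference = 2.365·√2 ≃ 3.345
z = 4 / 3.345 ≃ 1.196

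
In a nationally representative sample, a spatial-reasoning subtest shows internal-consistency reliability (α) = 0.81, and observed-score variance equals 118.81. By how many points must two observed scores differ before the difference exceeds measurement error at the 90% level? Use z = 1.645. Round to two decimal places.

SD = √118.81 ≈ 10.900
The standard error of measurement is 10.900·√(1 − 0.810) ≈ 10.900·0.436 ≈ 4.751.
SE_diff = √2 · SEM ≈ 6.719
Minimum reliable difference = 1.645 · SE_diff ≈ 1.645 · 6.719 ≈ 11.053

11.05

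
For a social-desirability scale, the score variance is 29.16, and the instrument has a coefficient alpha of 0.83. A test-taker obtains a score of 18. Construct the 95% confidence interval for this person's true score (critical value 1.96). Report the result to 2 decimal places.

SD = √29.16 = 5.400
SEM = 5.400 · √(1 − 0.830) = 5.400 · √0.170 ≈ 5.400 · 0.412 ≈ 2.226
Margin = 1.96 · 2.226 ≈ 4.364
95% CI: 18 ± 4.364 = [13.636, 22.364]

[13.64, 22.36]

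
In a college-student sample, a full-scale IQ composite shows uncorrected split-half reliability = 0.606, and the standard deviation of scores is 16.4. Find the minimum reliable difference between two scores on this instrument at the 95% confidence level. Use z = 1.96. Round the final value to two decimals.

Full-length reliability (Spearman-Brown) = 2(0.606)/(1+0.606) ≈ 0.7547
SEM = 16.4000*√(1 − 0.7547) ≈ 8.1231
SE_diff = √2 * SEM ≈ 11.4877
Smallest detectable difference = 1.96*11.4877 ≈ 22.5159

22.52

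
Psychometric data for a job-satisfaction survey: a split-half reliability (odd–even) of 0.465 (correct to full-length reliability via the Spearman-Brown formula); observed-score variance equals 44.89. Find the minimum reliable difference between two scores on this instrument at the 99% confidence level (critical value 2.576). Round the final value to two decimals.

14.75

SD = √44.89 ≈ 6.70000
Full-length reliability (Spearman-Brown) = 2(0.465)/(1+0.465) ≈ 0.63481
SEM = 6.70000*√(1 − 0.63481) ≈ 4.04886
Standard error of the difference = 4.04886·√2 ≈ 5.72595
Minimum reliable difference = 2.576 * SE_diff ≈ 2.576 * 5.72595 ≈ 14.75006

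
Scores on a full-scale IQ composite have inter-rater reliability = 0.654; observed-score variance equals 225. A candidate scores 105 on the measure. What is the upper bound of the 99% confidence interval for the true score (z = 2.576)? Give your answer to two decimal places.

SD = √225 ≃ 15.000
SEM = 15.000*√(1 − 0.654) ≃ 8.823
2.576 * SEM ≃ 22.729
Upper limit = 105 + 22.729 ≃ 127.729

127.73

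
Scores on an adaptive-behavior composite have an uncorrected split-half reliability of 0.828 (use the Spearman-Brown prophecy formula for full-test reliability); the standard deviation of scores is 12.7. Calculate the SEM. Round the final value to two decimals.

Spearman-Brown: r = 2(0.828) / (1 + 0.828) = 1.6560 / 1.8280 ≈ 0.9059
SEM = 12.7000*√(1 − 0.9059) ≈ 3.8956

3.90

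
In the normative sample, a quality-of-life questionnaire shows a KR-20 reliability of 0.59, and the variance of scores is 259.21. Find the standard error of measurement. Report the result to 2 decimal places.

SD = √259.21 ≈ 16.1000
SEM = 16.1000×√(1 − 0.5900) ≈ 10.3090

10.31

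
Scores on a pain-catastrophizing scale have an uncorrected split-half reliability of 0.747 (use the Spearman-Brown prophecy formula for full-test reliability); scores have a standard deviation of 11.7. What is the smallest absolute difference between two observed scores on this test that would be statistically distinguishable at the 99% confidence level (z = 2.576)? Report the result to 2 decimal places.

Full-length reliability (Spearman-Brown) = 2(0.747)/(1+0.747) ≈ 0.855
SEM = 11.700 × √(1 − 0.855) = 11.700 × √0.145 ≈ 11.700 × 0.381 ≈ 4.452
SE_diff = SEM × √2 ≈ 4.452 × 1.414 ≈ 6.297
Smallest detectable difference = 2.576×6.297 ≈ 16.220

16.22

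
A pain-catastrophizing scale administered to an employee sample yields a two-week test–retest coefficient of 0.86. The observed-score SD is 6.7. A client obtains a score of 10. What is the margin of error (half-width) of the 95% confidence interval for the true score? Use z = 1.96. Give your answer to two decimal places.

4.91

SEM = 6.700 × √(1 − 0.860) = 6.700 × √0.140 ≈ 6.700 × 0.374 ≈ 2.507
1.96 × SEM ≈ 4.914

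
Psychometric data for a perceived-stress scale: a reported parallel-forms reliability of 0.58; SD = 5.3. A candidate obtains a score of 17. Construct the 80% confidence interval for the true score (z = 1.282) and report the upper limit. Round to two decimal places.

The standard error of measurement is 5.3000*√(1 − 0.5800) ≈ 5.3000*0.6481 ≈ 3.4348.
Margin = 1.282 * 3.4348 ≈ 4.4034
Upper bound: 17 + 4.4034 = 21.4034

21.40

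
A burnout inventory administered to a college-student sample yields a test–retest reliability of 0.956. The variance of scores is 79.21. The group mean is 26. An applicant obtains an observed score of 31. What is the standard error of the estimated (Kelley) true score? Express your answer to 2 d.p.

SD = √79.21 = 8.900
SE_est = 8.900×√(0.956×0.044) ≈ 1.825

1.83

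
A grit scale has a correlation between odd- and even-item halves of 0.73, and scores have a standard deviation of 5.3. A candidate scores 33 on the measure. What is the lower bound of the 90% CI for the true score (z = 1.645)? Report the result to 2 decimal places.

29.56

r_full = 2·0.73 / (1 + 0.73) ≃ 0.844
SEM = 5.300×√(1 − 0.844) ≃ 2.094
Half-width = 1.645×2.094 ≃ 3.444
Lower bound: 33 − 3.444 = 29.556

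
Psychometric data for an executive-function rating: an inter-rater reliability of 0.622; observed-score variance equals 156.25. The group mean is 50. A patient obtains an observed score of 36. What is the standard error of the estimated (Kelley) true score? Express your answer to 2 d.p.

6.06

SD = √156.25 = 12.50000
SE_est = 12.50000·√[r(1 − r)] ≈ 6.06110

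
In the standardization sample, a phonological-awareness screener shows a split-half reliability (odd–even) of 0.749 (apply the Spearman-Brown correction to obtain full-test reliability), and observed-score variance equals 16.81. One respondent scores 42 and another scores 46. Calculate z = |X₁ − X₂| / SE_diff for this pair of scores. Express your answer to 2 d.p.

1.82

SD = √16.81 ≈ 4.100
r_full = 2·0.749 / (1 + 0.749) ≈ 0.856
SEM = 4.100 · √(1 − 0.856) = 4.100 · √0.144 ≈ 4.100 · 0.379 ≈ 1.553
SE_diff = SEM · √2 ≈ 1.553 · 1.414 ≈ 2.197
z = |42 − 46| / 2.197 = 4 / 2.197 ≈ 1.821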